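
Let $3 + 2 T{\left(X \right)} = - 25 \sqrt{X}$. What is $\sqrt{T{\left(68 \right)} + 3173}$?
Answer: $\frac{\sqrt{12686 - 100 \sqrt{17}}}{2} \approx 55.393$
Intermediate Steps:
$T{\left(X \right)} = - \frac{3}{2} - \frac{25 \sqrt{X}}{2}$ ($T{\left(X \right)} = - \frac{3}{2} + \frac{\left(-25\right) \sqrt{X}}{2} = - \frac{3}{2} - \frac{25 \sqrt{X}}{2}$)
$\sqrt{T{\left(68 \right)} + 3173} = \sqrt{\left(- \frac{3}{2} - \frac{25 \sqrt{68}}{2}\right) + 3173} = \sqrt{\left(- \frac{3}{2} - \frac{25 \cdot 2 \sqrt{17}}{2}\right) + 3173} = \sqrt{\left(- \frac{3}{2} - 25 \sqrt{17}\right) + 3173} = \sqrt{\frac{6343}{2} - 25 \sqrt{17}}$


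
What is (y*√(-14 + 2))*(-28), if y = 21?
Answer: -1176*I*√3 ≈ -2036.9*I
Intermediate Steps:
(y*√(-14 + 2))*(-28) = (21*√(-14 + 2))*(-28) = (21*√(-12))*(-28) = (21*(2*I*√3))*(-28) = (42*I*√3)*(-28) = -1176*I*√3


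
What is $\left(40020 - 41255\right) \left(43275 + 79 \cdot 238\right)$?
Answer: $-76665095$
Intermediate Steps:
$\left(40020 - 41255\right) \left(43275 + 79 \cdot 238\right) = - 1235 \left(43275 + 18802\right) = \left(-1235\right) 62077 = -76665095$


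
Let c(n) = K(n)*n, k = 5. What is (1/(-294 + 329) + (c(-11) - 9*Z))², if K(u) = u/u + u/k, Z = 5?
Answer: 1236544/1225 ≈ 1009.4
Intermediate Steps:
K(u) = 1 + u/5 (K(u) = u/u + u/5 = 1 + u*(⅕) = 1 + u/5)
c(n) = n*(1 + n/5) (c(n) = (1 + n/5)*n = n*(1 + n/5))
(1/(-294 + 329) + (c(-11) - 9*Z))² = (1/(-294 + 329) + ((⅕)*(-11)*(5 - 11) - 9*5))² = (1/35 + ((⅕)*(-11)*(-6) - 45))² = (1/35 + (66/5 - 45))² = (1/35 - 159/5)² = (-1112/35)² = 1236544/1225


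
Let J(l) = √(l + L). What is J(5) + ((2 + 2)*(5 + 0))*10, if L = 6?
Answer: 200 + √11 ≈ 203.32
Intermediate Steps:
J(l) = √(6 + l) (J(l) = √(l + 6) = √(6 + l))
J(5) + ((2 + 2)*(5 + 0))*10 = √(6 + 5) + ((2 + 2)*(5 + 0))*10 = √11 + (4*5)*10 = √11 + 20*10 = √11 + 200 = 200 + √11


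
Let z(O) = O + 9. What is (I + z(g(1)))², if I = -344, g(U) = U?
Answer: 111556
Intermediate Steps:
z(O) = 9 + O
(I + z(g(1)))² = (-344 + (9 + 1))² = (-344 + 10)² = (-334)² = 111556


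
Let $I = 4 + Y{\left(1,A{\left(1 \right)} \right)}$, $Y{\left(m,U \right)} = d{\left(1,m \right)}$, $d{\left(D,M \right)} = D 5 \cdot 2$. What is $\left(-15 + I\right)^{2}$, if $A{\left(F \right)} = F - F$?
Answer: $1$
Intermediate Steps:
$d{\left(D,M \right)} = 10 D$ ($d{\left(D,M \right)} = 5 D 2 = 10 D$)
$A{\left(F \right)} = 0$
$Y{\left(m,U \right)} = 10$ ($Y{\left(m,U \right)} = 10 \cdot 1 = 10$)
$I = 14$ ($I = 4 + 10 = 14$)
$\left(-15 + I\right)^{2} = \left(-15 + 14\right)^{2} = \left(-1\right)^{2} = 1$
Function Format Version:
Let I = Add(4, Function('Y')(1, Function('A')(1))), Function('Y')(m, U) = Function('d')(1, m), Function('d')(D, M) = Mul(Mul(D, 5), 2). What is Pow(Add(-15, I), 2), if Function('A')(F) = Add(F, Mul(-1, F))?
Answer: 1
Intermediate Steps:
Function('d')(D, M) = Mul(10, D) (Function('d')(D, M) = Mul(Mul(5, D), 2) = Mul(10, D))
Function('A')(F) = 0
Function('Y')(m, U) = 10 (Function('Y')(m, U) = Mul(10, 1) = 10)
I = 14 (I = Add(4, 10) = 14)
Pow(Add(-15, I), 2) = Pow(Add(-15, 14), 2) = Pow(-1, 2) = 1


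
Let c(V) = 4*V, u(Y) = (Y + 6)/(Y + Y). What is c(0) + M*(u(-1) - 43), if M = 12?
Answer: -546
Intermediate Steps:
u(Y) = (6 + Y)/(2*Y) (u(Y) = (6 + Y)/((2*Y)) = (6 + Y)*(1/(2*Y)) = (6 + Y)/(2*Y))
c(0) + M*(u(-1) - 43) = 4*0 + 12*((½)*(6 - 1)/(-1) - 43) = 0 + 12*((½)*(-1)*5 - 43) = 0 + 12*(-5/2 - 43) = 0 + 12*(-91/2) = 0 - 546 = -546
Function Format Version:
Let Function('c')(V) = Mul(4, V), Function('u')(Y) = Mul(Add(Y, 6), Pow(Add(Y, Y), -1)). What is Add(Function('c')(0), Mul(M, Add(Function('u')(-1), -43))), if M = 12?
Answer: -546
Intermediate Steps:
Function('u')(Y) = Mul(Rational(1, 2), Pow(Y, -1), Add(6, Y)) (Function('u')(Y) = Mul(Add(6, Y), Pow(Mul(2, Y), -1)) = Mul(Add(6, Y), Mul(Rational(1, 2), Pow(Y, -1))) = Mul(Rational(1, 2), Pow(Y, -1), Add(6, Y)))
Add(Function('c')(0), Mul(M, Add(Function('u')(-1), -43))) = Add(Mul(4, 0), Mul(12, Add(Mul(Rational(1, 2), Pow(-1, -1), Add(6, -1)), -43))) = Add(0, Mul(12, Add(Mul(Rational(1, 2), -1, 5), -43))) = Add(0, Mul(12, Add(Rational(-5, 2), -43))) = Add(0, Mul(12, Rational(-91, 2))) = Add(0, -546) = -546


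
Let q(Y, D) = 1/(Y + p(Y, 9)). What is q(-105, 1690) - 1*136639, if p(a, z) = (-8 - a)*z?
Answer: -104938751/768 ≈ -1.3664e+5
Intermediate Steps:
p(a, z) = z*(-8 - a)
q(Y, D) = 1/(-72 - 8*Y) (q(Y, D) = 1/(Y - 1*9*(8 + Y)) = 1/(Y + (-72 - 9*Y)) = 1/(-72 - 8*Y))
q(-105, 1690) - 1*136639 = 1/(8*(-9 - 1*(-105))) - 1*136639 = 1/(8*(-9 + 105)) - 136639 = (⅛)/96 - 136639 = (⅛)*(1/96) - 136639 = 1/768 - 136639 = -104938751/768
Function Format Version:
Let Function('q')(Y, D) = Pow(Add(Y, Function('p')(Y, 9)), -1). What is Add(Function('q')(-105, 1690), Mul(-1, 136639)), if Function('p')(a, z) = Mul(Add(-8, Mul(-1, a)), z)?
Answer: Rational(-104938751, 768) ≈ -1.3664e+5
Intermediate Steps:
Function('p')(a, z) = Mul(z, Add(-8, Mul(-1, a)))
Function('q')(Y, D) = Pow(Add(-72, Mul(-8, Y)), -1) (Function('q')(Y, D) = Pow(Add(Y, Mul(-1, 9, Add(8, Y))), -1) = Pow(Add(Y, Add(-72, Mul(-9, Y))), -1) = Pow(Add(-72, Mul(-8, Y)), -1))
Add(Function('q')(-105, 1690), Mul(-1, 136639)) = Add(Mul(Rational(1, 8), Pow(Add(-9, Mul(-1, -105)), -1)), Mul(-1, 136639)) = Add(Mul(Rational(1, 8), Pow(Add(-9, 105), -1)), -136639) = Add(Mul(Rational(1, 8), Pow(96, -1)), -136639) = Add(Mul(Rational(1, 8), Rational(1, 96)), -136639) = Add(Rational(1, 768), -136639) = Rational(-104938751, 768)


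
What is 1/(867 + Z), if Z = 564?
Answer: 1/1431 ≈ 0.00069881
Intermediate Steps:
1/(867 + Z) = 1/(867 + 564) = 1/1431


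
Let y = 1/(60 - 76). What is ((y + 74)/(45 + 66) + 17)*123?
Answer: 1286375/592 ≈ 2172.9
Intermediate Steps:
y = -1/16 (y = 1/(-16) = -1/16 ≈ -0.062500)
((y + 74)/(45 + 66) + 17)*123 = ((-1/16 + 74)/(45 + 66) + 17)*123 = ((1183/16)/111 + 17)*123 = ((1183/16)*(1/111) + 17)*123 = (1183/1776 + 17)*123 = (31375/1776)*123 = 1286375/592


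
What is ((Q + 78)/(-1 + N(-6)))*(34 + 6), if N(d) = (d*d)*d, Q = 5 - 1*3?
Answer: -3200/217 ≈ -14.747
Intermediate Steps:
Q = 2 (Q = 5 - 3 = 2)
N(d) = d³ (N(d) = d²*d = d³)
((Q + 78)/(-1 + N(-6)))*(34 + 6) = ((2 + 78)/(-1 + (-6)³))*(34 + 6) = (80/(-1 - 216))*40 = (80/(-217))*40 = (80*(-1/217))*40 = -80/217*40 = -3200/217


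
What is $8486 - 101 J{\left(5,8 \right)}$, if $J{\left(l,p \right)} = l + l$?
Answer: $7476$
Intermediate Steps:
$J{\left(l,p \right)} = 2 l$
$8486 - 101 J{\left(5,8 \right)} = 8486 - 101 \cdot 2 \cdot 5 = 8486 - 1010 = 7476$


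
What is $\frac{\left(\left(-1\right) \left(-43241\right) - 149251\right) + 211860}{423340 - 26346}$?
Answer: $\frac{52925}{198497} \approx 0.26663$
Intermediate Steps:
$\frac{\left(\left(-1\right) \left(-43241\right) - 149251\right) + 211860}{423340 - 26346} = \frac{\left(43241 - 149251\right) + 211860}{396994} = \left(-106010 + 211860\right) \frac{1}{396994} = 105850 \cdot \frac{1}{396994} = \frac{52925}{198497}$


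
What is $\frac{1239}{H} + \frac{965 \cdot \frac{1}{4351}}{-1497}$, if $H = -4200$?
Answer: $- \frac{384486373}{1302689400} \approx -0.29515$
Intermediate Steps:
$\frac{1239}{H} + \frac{965 \cdot \frac{1}{4351}}{-1497} = \frac{1239}{-4200} + \frac{965 \cdot \frac{1}{4351}}{-1497} = 1239 \left(- \frac{1}{4200}\right) + 965 \cdot \frac{1}{4351} \left(- \frac{1}{1497}\right) = - \frac{59}{200} + \frac{965}{4351} \left(- \frac{1}{1497}\right) = - \frac{59}{200} - \frac{965}{6513447} = - \frac{384486373}{1302689400}$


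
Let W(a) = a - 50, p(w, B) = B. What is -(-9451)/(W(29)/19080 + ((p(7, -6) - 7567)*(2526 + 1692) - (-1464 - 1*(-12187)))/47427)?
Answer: -950253063240/67741821103 ≈ -14.028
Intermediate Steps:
W(a) = -50 + a
-(-9451)/(W(29)/19080 + ((p(7, -6) - 7567)*(2526 + 1692) - (-1464 - 1*(-12187)))/47427) = -(-9451)/((-50 + 29)/19080 + ((-6 - 7567)*(2526 + 1692) - (-1464 - 1*(-12187)))/47427) = -(-9451)/(-21*1/19080 + (-7573*4218 - (-1464 + 12187))*(1/47427)) = -(-9451)/(-7/6360 + (-31942914 - 1*10723)*(1/47427)) = -(-9451)/(-7/6360 + (-31942914 - 10723)*(1/47427)) = -(-9451)/(-7/6360 - 31953637*1/47427) = -(-9451)/(-7/6360 - 31953637/47427) = -(-9451)/(-67741821103/100545240) = -(-9451)*(-100545240)/67741821103 = -1*950253063240/67741821103 = -950253063240/67741821103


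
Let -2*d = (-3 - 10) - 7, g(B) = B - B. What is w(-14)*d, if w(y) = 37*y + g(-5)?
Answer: -5180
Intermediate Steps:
g(B) = 0
w(y) = 37*y (w(y) = 37*y + 0 = 37*y)
d = 10 (d = -((-3 - 10) - 7)/2 = -(-13 - 7)/2 = -½*(-20) = 10)
w(-14)*d = (37*(-14))*10 = -518*10 = -5180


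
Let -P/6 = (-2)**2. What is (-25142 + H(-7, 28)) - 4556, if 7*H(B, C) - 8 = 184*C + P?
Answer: -202750/7 ≈ -28964.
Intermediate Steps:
P = -24 (P = -6*(-2)**2 = -6*4 = -24)
H(B, C) = -16/7 + 184*C/7 (H(B, C) = 8/7 + (184*C - 24)/7 = 8/7 + (-24 + 184*C)/7 = 8/7 + (-24/7 + 184*C/7) = -16/7 + 184*C/7)
(-25142 + H(-7, 28)) - 4556 = (-25142 + (-16/7 + (184/7)*28)) - 4556 = (-25142 + (-16/7 + 736)) - 4556 = (-25142 + 5136/7) - 4556 = -170858/7 - 4556 = -202750/7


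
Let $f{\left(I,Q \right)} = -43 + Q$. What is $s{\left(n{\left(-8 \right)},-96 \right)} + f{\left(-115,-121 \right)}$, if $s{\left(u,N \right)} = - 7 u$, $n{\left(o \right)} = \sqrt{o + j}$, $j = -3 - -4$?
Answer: $-164 - 7 i \sqrt{7} \approx -164.0 - 18.52 i$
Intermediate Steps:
$j = 1$ ($j = -3 + 4 = 1$)
$n{\left(o \right)} = \sqrt{1 + o}$ ($n{\left(o \right)} = \sqrt{o + 1} = \sqrt{1 + o}$)
$s{\left(n{\left(-8 \right)},-96 \right)} + f{\left(-115,-121 \right)} = - 7 \sqrt{1 - 8} - 164 = - 7 \sqrt{-7} - 164 = - 7 i \sqrt{7} - 164 = -164 - 7 i \sqrt{7}$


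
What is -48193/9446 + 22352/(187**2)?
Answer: -134011275/30028834 ≈ -4.4628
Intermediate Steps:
-48193/9446 + 22352/(187**2) = -48193*1/9446 + 22352/34969 = -48193/9446 + 22352*(1/34969) = -48193/9446 + 2032/3179 = -134011275/30028834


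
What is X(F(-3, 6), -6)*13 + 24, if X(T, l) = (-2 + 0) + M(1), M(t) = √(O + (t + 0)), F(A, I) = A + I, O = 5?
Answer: -2 + 13*√6 ≈ 29.843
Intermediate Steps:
M(t) = √(5 + t) (M(t) = √(5 + (t + 0)) = √(5 + t))
X(T, l) = -2 + √6 (X(T, l) = (-2 + 0) + √(5 + 1) = -2 + √6)
X(F(-3, 6), -6)*13 + 24 = (-2 + √6)*13 + 24 = (-26 + 13*√6) + 24 = -2 + 13*√6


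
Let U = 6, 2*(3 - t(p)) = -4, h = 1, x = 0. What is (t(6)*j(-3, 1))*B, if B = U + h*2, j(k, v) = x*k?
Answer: 0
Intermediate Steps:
t(p) = 5 (t(p) = 3 - 1/2*(-4) = 3 + 2 = 5)
j(k, v) = 0 (j(k, v) = 0*k = 0)
B = 8 (B = 6 + 1*2 = 6 + 2 = 8)
(t(6)*j(-3, 1))*B = (5*0)*8 = 0*8 = 0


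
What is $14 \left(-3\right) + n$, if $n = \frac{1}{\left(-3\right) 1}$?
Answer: $- \frac{127}{3} \approx -42.333$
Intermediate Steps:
$n = - \frac{1}{3}$ ($n = \frac{1}{-3} = - \frac{1}{3} \approx -0.33333$)
$14 \left(-3\right) + n = 14 \left(-3\right) - \frac{1}{3} = -42 - \frac{1}{3} = - \frac{127}{3}$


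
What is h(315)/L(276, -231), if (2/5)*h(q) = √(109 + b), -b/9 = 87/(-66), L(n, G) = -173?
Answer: -5*√58498/7612 ≈ -0.15887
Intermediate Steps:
b = 261/22 (b = -783/(-66) = -783*(-1)/66 = -9*(-29/22) = 261/22 ≈ 11.864)
h(q) = 5*√58498/44 (h(q) = 5*√(109 + 261/22)/2 = 5*√(2659/22)/2 = 5*(√58498/22)/2 = 5*√58498/44)
h(315)/L(276, -231) = (5*√58498/44)/(-173) = (5*√58498/44)*(-1/173) = -5*√58498/7612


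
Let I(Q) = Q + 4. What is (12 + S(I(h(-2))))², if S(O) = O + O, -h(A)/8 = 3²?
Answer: 15376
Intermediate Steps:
h(A) = -72 (h(A) = -8*3² = -8*9 = -72)
I(Q) = 4 + Q
S(O) = 2*O
(12 + S(I(h(-2))))² = (12 + 2*(4 - 72))² = (12 + 2*(-68))² = (12 - 136)² = (-124)² = 15376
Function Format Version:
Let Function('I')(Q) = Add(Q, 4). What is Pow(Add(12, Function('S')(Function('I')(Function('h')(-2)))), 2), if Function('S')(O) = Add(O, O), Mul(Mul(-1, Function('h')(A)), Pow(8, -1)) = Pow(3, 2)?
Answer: 15376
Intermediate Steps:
Function('h')(A) = -72 (Function('h')(A) = Mul(-8, Pow(3, 2)) = Mul(-8, 9) = -72)
Function('I')(Q) = Add(4, Q)
Function('S')(O) = Mul(2, O)
Pow(Add(12, Function('S')(Function('I')(Function('h')(-2)))), 2) = Pow(Add(12, Mul(2, Add(4, -72))), 2) = Pow(Add(12, Mul(2, -68)), 2) = Pow(Add(12, -136), 2) = Pow(-124, 2) = 15376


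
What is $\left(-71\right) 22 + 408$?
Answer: $-1154$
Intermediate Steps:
$\left(-71\right) 22 + 408 = -1562 + 408 = -1154$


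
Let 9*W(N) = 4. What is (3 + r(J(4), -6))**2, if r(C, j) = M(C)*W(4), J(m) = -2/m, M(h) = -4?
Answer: 121/81 ≈ 1.4938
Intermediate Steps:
W(N) = 4/9 (W(N) = (1/9)*4 = 4/9)
r(C, j) = -16/9 (r(C, j) = -4*4/9 = -16/9)
(3 + r(J(4), -6))**2 = (3 - 16/9)**2 = (11/9)**2 = 121/81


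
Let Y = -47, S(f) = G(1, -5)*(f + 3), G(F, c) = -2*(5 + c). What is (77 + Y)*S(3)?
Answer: 0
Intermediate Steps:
G(F, c) = -10 - 2*c
S(f) = 0 (S(f) = (-10 - 2*(-5))*(f + 3) = (-10 + 10)*(3 + f) = 0*(3 + f) = 0)
(77 + Y)*S(3) = (77 - 47)*0 = 30*0 = 0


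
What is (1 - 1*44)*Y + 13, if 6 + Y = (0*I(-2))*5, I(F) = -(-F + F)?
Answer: 271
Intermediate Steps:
I(F) = 0 (I(F) = -1*0 = 0)
Y = -6 (Y = -6 + (0*0)*5 = -6 + 0*5 = -6 + 0 = -6)
(1 - 1*44)*Y + 13 = (1 - 1*44)*(-6) + 13 = (1 - 44)*(-6) + 13 = -43*(-6) + 13 = 258 + 13 = 271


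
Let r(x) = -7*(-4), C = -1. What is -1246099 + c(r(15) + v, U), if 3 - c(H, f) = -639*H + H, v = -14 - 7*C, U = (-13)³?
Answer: -1232698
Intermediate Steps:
U = -2197
v = -7 (v = -14 - 7*(-1) = -14 + 7 = -7)
r(x) = 28
c(H, f) = 3 + 638*H (c(H, f) = 3 - (-639*H + H) = 3 - (-638)*H = 3 + 638*H)
-1246099 + c(r(15) + v, U) = -1246099 + (3 + 638*(28 - 7)) = -1246099 + (3 + 638*21) = -1246099 + (3 + 13398) = -1246099 + 13401 = -1232698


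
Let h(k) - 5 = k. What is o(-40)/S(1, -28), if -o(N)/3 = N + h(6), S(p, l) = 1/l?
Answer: -2436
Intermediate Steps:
h(k) = 5 + k
o(N) = -33 - 3*N (o(N) = -3*(N + (5 + 6)) = -3*(N + 11) = -3*(11 + N) = -33 - 3*N)
o(-40)/S(1, -28) = (-33 - 3*(-40))/(1/(-28)) = (-33 + 120)/(-1/28) = 87*(-28) = -2436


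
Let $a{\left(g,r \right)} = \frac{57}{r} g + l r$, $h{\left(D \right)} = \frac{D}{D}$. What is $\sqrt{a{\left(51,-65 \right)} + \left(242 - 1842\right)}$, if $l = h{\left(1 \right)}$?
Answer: $\frac{126 i \sqrt{455}}{65} \approx 41.349 i$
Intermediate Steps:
$h{\left(D \right)} = 1$
$l = 1$
$a{\left(g,r \right)} = r + \frac{57 g}{r}$ ($a{\left(g,r \right)} = \frac{57}{r} g + 1 r = \frac{57 g}{r} + r = r + \frac{57 g}{r}$)
$\sqrt{a{\left(51,-65 \right)} + \left(242 - 1842\right)} = \sqrt{\left(-65 + 57 \cdot 51 \frac{1}{-65}\right) + \left(242 - 1842\right)} = \sqrt{\left(-65 + 57 \cdot 51 \left(- \frac{1}{65}\right)\right) + \left(242 - 1842\right)} = \sqrt{\left(-65 - \frac{2907}{65}\right) - 1600} = \sqrt{- \frac{7132}{65} - 1600} = \sqrt{- \frac{111132}{65}} = \frac{126 i \sqrt{455}}{65}$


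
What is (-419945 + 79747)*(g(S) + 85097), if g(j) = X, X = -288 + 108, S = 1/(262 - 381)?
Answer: -28888593566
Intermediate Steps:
S = -1/119 (S = 1/(-119) = -1/119 ≈ -0.0084034)
X = -180
g(j) = -180
(-419945 + 79747)*(g(S) + 85097) = (-419945 + 79747)*(-180 + 85097) = -340198*84917 = -28888593566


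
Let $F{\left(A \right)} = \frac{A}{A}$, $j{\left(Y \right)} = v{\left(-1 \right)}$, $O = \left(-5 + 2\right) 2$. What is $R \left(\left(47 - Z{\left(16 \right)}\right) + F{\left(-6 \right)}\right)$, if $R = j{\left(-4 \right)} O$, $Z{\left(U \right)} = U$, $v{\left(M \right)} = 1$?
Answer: $-192$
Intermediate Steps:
$O = -6$ ($O = \left(-3\right) 2 = -6$)
$j{\left(Y \right)} = 1$
$R = -6$ ($R = 1 \left(-6\right) = -6$)
$F{\left(A \right)} = 1$
$R \left(\left(47 - Z{\left(16 \right)}\right) + F{\left(-6 \right)}\right) = - 6 \left(\left(47 - 16\right) + 1\right) = - 6 \left(31 + 1\right) = \left(-6\right) 32 = -192$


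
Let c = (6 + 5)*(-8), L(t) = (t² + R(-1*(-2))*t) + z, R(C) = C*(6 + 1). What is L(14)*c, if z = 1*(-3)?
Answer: -34232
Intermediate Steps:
z = -3
R(C) = 7*C (R(C) = C*7 = 7*C)
L(t) = -3 + t² + 14*t (L(t) = (t² + (7*(-1*(-2)))*t) - 3 = (t² + (7*2)*t) - 3 = (t² + 14*t) - 3 = -3 + t² + 14*t)
c = -88 (c = 11*(-8) = -88)
L(14)*c = (-3 + 14² + 14*14)*(-88) = (-3 + 196 + 196)*(-88) = 389*(-88) = -34232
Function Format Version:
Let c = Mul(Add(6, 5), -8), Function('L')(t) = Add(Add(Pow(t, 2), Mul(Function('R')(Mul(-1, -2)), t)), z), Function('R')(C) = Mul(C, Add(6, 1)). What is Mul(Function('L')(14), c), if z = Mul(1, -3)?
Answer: -34232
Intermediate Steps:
z = -3
Function('R')(C) = Mul(7, C) (Function('R')(C) = Mul(C, 7) = Mul(7, C))
Function('L')(t) = Add(-3, Pow(t, 2), Mul(14, t)) (Function('L')(t) = Add(Add(Pow(t, 2), Mul(Mul(7, Mul(-1, -2)), t)), -3) = Add(Add(Pow(t, 2), Mul(Mul(7, 2), t)), -3) = Add(Add(Pow(t, 2), Mul(14, t)), -3) = Add(-3, Pow(t, 2), Mul(14, t)))
c = -88 (c = Mul(11, -8) = -88)
Mul(Function('L')(14), c) = Mul(Add(-3, Pow(14, 2), Mul(14, 14)), -88) = Mul(Add(-3, 196, 196), -88) = Mul(389, -88) = -34232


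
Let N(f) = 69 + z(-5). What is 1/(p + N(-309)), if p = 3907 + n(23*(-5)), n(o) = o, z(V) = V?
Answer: 1/3856 ≈ 0.00025934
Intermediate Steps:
N(f) = 64 (N(f) = 69 - 5 = 64)
p = 3792 (p = 3907 + 23*(-5) = 3907 - 115 = 3792)
1/(p + N(-309)) = 1/(3792 + 64) = 1/3856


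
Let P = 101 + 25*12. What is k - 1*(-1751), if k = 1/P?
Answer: 702152/401 ≈ 1751.0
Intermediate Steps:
P = 401 (P = 101 + 300 = 401)
k = 1/401 ≈ 0.0024938
k - 1*(-1751) = 1/401 - 1*(-1751) = 1/401 + 1751 = 702152/401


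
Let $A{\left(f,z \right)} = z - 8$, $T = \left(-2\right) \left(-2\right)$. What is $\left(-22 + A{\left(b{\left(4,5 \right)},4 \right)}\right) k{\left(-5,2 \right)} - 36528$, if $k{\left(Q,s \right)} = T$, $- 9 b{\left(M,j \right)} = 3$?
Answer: $-36632$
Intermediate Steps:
$T = 4$
$b{\left(M,j \right)} = - \frac{1}{3}$ ($b{\left(M,j \right)} = \left(- \frac{1}{9}\right) 3 = - \frac{1}{3}$)
$A{\left(f,z \right)} = -8 + z$
$k{\left(Q,s \right)} = 4$
$\left(-22 + A{\left(b{\left(4,5 \right)},4 \right)}\right) k{\left(-5,2 \right)} - 36528 = \left(-22 + \left(-8 + 4\right)\right) 4 - 36528 = \left(-22 - 4\right) 4 - 36528 = \left(-26\right) 4 - 36528 = -104 - 36528 = -36632$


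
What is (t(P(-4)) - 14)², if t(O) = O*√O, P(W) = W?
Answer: 132 + 224*I ≈ 132.0 + 224.0*I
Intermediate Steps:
t(O) = O^(3/2)
(t(P(-4)) - 14)² = ((-4)^(3/2) - 14)² = (-8*I - 14)² = (-14 - 8*I)²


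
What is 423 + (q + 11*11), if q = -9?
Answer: 535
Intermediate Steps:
423 + (q + 11*11) = 423 + (-9 + 11*11) = 423 + (-9 + 121) = 423 + 112 = 535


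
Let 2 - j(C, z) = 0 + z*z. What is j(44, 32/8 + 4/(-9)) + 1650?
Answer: 132788/81 ≈ 1639.4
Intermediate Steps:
j(C, z) = 2 - z² (j(C, z) = 2 - (0 + z*z) = 2 - (0 + z²) = 2 - z²)
j(44, 32/8 + 4/(-9)) + 1650 = (2 - (32/8 + 4/(-9))²) + 1650 = (2 - (32*(⅛) + 4*(-⅑))²) + 1650 = (2 - (4 - 4/9)²) + 1650 = (2 - (32/9)²) + 1650 = (2 - 1*1024/81) + 1650 = (2 - 1024/81) + 1650 = -862/81 + 1650 = 132788/81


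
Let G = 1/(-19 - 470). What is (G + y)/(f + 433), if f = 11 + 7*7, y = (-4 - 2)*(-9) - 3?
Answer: 24938/241077 ≈ 0.10344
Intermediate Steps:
y = 51 (y = -6*(-9) - 3 = 54 - 3 = 51)
f = 60 (f = 11 + 49 = 60)
G = -1/489 (G = 1/(-489) = -1/489 ≈ -0.0020450)
(G + y)/(f + 433) = (-1/489 + 51)/(60 + 433) = (24938/489)/493 = (24938/489)*(1/493) = 24938/241077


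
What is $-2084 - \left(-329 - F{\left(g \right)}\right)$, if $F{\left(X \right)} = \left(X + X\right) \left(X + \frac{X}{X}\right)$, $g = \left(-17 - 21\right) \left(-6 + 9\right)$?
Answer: $24009$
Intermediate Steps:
$g = -114$ ($g = \left(-38\right) 3 = -114$)
$F{\left(X \right)} = 2 X \left(1 + X\right)$ ($F{\left(X \right)} = 2 X \left(X + 1\right) = 2 X \left(1 + X\right)$)
$-2084 - \left(-329 - F{\left(g \right)}\right) = -2084 - \left(-329 - 2 \left(-114\right) \left(1 - 114\right)\right) = -2084 - \left(-329 - 2 \left(-114\right) \left(-113\right)\right) = -2084 - \left(-329 - 25764\right) = -2084 - -26093 = -2084 + 26093 = 24009$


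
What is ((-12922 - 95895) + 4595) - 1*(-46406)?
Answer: -57816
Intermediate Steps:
((-12922 - 95895) + 4595) - 1*(-46406) = (-108817 + 4595) + 46406 = -104222 + 46406 = -57816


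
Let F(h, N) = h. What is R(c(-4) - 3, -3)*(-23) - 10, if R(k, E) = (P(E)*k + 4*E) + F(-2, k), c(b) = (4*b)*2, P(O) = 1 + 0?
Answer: 1117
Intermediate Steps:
P(O) = 1
c(b) = 8*b
R(k, E) = -2 + k + 4*E (R(k, E) = (1*k + 4*E) - 2 = (k + 4*E) - 2 = -2 + k + 4*E)
R(c(-4) - 3, -3)*(-23) - 10 = (-2 + (8*(-4) - 3) + 4*(-3))*(-23) - 10 = (-2 + (-32 - 3) - 12)*(-23) - 10 = (-2 - 35 - 12)*(-23) - 10 = -49*(-23) - 10 = 1127 - 10 = 1117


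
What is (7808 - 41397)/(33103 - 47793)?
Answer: 33589/14690 ≈ 2.2865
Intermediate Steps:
(7808 - 41397)/(33103 - 47793) = -33589/(-14690) = -33589*(-1/14690) = 33589/14690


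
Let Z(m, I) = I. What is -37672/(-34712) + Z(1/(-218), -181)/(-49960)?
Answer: 236046999/216776440 ≈ 1.0889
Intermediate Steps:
-37672/(-34712) + Z(1/(-218), -181)/(-49960) = -37672/(-34712) - 181/(-49960) = -37672*(-1/34712) - 181*(-1/49960) = 4709/4339 + 181/49960 = 236046999/216776440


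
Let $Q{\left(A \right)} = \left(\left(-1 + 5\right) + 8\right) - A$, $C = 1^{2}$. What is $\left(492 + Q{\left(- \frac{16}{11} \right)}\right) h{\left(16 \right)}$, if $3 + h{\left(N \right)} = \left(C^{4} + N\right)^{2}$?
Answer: $144560$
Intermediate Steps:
$C = 1$
$Q{\left(A \right)} = 12 - A$ ($Q{\left(A \right)} = \left(4 + 8\right) - A = 12 - A$)
$h{\left(N \right)} = -3 + \left(1 + N\right)^{2}$ ($h{\left(N \right)} = -3 + \left(1^{4} + N\right)^{2} = -3 + \left(1 + N\right)^{2}$)
$\left(492 + Q{\left(- \frac{16}{11} \right)}\right) h{\left(16 \right)} = \left(492 + \left(12 - - \frac{16}{11}\right)\right) \left(-3 + \left(1 + 16\right)^{2}\right) = \left(492 + \left(12 - \left(-16\right) \frac{1}{11}\right)\right) \left(-3 + 17^{2}\right) = \left(492 + \left(12 - - \frac{16}{11}\right)\right) \left(-3 + 289\right) = \left(492 + \left(12 + \frac{16}{11}\right)\right) 286 = \left(492 + \frac{148}{11}\right) 286 = \frac{5560}{11} \cdot 286 = 144560$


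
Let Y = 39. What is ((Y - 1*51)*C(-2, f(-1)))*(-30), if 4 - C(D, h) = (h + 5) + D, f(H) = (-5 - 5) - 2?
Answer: 4680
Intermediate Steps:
f(H) = -12 (f(H) = -10 - 2 = -12)
C(D, h) = -1 - D - h (C(D, h) = 4 - ((h + 5) + D) = 4 - ((5 + h) + D) = 4 - (5 + D + h) = 4 + (-5 - D - h) = -1 - D - h)
((Y - 1*51)*C(-2, f(-1)))*(-30) = ((39 - 1*51)*(-1 - 1*(-2) - 1*(-12)))*(-30) = ((39 - 51)*(-1 + 2 + 12))*(-30) = -12*13*(-30) = -156*(-30) = 4680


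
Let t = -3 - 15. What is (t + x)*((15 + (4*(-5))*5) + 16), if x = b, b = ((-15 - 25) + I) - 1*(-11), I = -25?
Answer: 4968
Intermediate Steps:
t = -18
b = -54 (b = ((-15 - 25) - 25) - 1*(-11) = (-40 - 25) + 11 = -65 + 11 = -54)
x = -54
(t + x)*((15 + (4*(-5))*5) + 16) = (-18 - 54)*((15 + (4*(-5))*5) + 16) = -72*((15 - 20*5) + 16) = -72*((15 - 100) + 16) = -72*(-85 + 16) = -72*(-69) = 4968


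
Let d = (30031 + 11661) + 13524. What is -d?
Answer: -55216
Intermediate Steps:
d = 55216 (d = 41692 + 13524 = 55216)
-d = -1*55216 = -55216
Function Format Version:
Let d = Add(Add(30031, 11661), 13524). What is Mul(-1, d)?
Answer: -55216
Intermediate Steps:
d = 55216 (d = Add(41692, 13524) = 55216)
Mul(-1, d) = Mul(-1, 55216) = -55216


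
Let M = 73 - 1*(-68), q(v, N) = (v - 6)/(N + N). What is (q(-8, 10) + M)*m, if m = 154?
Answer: 108031/5 ≈ 21606.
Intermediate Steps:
q(v, N) = (-6 + v)/(2*N) (q(v, N) = (-6 + v)/((2*N)) = (-6 + v)*(1/(2*N)) = (-6 + v)/(2*N))
M = 141 (M = 73 + 68 = 141)
(q(-8, 10) + M)*m = ((½)*(-6 - 8)/10 + 141)*154 = ((½)*(⅒)*(-14) + 141)*154 = (-7/10 + 141)*154 = (1403/10)*154 = 108031/5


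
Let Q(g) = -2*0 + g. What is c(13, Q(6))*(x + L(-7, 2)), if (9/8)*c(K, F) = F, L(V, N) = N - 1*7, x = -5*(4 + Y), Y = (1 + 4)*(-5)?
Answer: 1600/3 ≈ 533.33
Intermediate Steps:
Y = -25 (Y = 5*(-5) = -25)
x = 105 (x = -5*(4 - 25) = -5*(-21) = 105)
Q(g) = g (Q(g) = 0 + g = g)
L(V, N) = -7 + N (L(V, N) = N - 7 = -7 + N)
c(K, F) = 8*F/9
c(13, Q(6))*(x + L(-7, 2)) = ((8/9)*6)*(105 + (-7 + 2)) = 16*(105 - 5)/3 = (16/3)*100 = 1600/3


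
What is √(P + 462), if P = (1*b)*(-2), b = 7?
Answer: 8*√7 ≈ 21.166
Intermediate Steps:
P = -14 (P = (1*7)*(-2) = 7*(-2) = -14)
√(P + 462) = √(-14 + 462) = √448 = 8*√7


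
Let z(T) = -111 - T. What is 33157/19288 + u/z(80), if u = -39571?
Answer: 769578435/3684008 ≈ 208.90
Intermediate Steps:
33157/19288 + u/z(80) = 33157/19288 - 39571/(-111 - 1*80) = 33157*(1/19288) - 39571/(-111 - 80) = 33157/19288 - 39571/(-191) = 33157/19288 - 39571*(-1/191) = 33157/19288 + 39571/191 = 769578435/3684008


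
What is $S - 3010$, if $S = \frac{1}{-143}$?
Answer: $- \frac{430431}{143} \approx -3010.0$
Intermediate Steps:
$S = - \frac{1}{143} \approx -0.006993$
$S - 3010 = - \frac{1}{143} - 3010 = - \frac{430431}{143}$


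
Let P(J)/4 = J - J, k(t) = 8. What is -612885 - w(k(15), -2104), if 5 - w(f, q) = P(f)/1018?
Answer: -612890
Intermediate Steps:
P(J) = 0 (P(J) = 4*(J - J) = 4*0 = 0)
w(f, q) = 5 (w(f, q) = 5 - 0/1018 = 5 - 1*0 = 5 + 0 = 5)
-612885 - w(k(15), -2104) = -612885 - 1*5 = -612885 - 5 = -612890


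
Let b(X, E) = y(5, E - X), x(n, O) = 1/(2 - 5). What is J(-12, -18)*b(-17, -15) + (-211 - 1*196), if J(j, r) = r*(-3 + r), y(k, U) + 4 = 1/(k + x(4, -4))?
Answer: -1838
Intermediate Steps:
x(n, O) = -⅓ (x(n, O) = 1/(-3) = -⅓)
y(k, U) = -4 + 1/(-⅓ + k) (y(k, U) = -4 + 1/(k - ⅓) = -4 + 1/(-⅓ + k))
b(X, E) = -53/14 (b(X, E) = (7 - 12*5)/(-1 + 3*5) = (7 - 60)/(-1 + 15) = -53/14)
J(-12, -18)*b(-17, -15) + (-211 - 1*196) = -18*(-3 - 18)*(-53/14) + (-211 - 1*196) = -18*(-21)*(-53/14) + (-211 - 196) = 378*(-53/14) - 407 = -1431 - 407 = -1838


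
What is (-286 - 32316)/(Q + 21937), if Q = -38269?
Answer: 16301/8166 ≈ 1.9962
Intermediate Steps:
(-286 - 32316)/(Q + 21937) = (-286 - 32316)/(-38269 + 21937) = -32602/(-16332) = -32602*(-1/16332) = 16301/8166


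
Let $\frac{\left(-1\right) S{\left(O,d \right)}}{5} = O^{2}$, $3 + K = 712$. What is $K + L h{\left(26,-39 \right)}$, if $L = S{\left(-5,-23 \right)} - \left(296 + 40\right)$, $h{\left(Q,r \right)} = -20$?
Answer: $9929$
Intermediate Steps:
$K = 709$ ($K = -3 + 712 = 709$)
$S{\left(O,d \right)} = - 5 O^{2}$
$L = -461$ ($L = - 5 \left(-5\right)^{2} - \left(296 + 40\right) = \left(-5\right) 25 - 336 = -125 - 336 = -461$)
$K + L h{\left(26,-39 \right)} = 709 - -9220 = 709 + 9220 = 9929$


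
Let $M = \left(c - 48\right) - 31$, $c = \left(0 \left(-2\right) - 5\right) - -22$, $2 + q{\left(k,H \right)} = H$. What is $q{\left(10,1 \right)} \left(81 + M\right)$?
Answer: $-19$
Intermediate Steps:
$q{\left(k,H \right)} = -2 + H$
$c = 17$ ($c = \left(0 - 5\right) + 22 = -5 + 22 = 17$)
$M = -62$ ($M = \left(17 - 48\right) - 31 = -31 - 31 = -62$)
$q{\left(10,1 \right)} \left(81 + M\right) = \left(-2 + 1\right) \left(81 - 62\right) = \left(-1\right) 19 = -19$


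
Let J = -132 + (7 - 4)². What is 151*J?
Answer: -18573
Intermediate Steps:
J = -123 (J = -132 + 3² = -132 + 9 = -123)
151*J = 151*(-123) = -18573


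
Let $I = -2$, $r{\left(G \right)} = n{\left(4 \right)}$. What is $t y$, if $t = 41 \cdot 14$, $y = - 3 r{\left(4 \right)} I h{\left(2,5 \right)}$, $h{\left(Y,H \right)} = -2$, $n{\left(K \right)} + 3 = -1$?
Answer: $27552$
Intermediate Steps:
$n{\left(K \right)} = -4$ ($n{\left(K \right)} = -3 - 1 = -4$)
$r{\left(G \right)} = -4$
$y = 48$ ($y = \left(-3\right) \left(-4\right) \left(-2\right) \left(-2\right) = 12 \left(-2\right) \left(-2\right) = \left(-24\right) \left(-2\right) = 48$)
$t = 574$
$t y = 574 \cdot 48 = 27552$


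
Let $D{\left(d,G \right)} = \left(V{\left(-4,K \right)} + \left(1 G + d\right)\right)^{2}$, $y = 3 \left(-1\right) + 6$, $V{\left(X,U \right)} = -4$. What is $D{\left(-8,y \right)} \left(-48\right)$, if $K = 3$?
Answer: $-3888$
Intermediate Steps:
$y = 3$ ($y = -3 + 6 = 3$)
$D{\left(d,G \right)} = \left(-4 + G + d\right)^{2}$ ($D{\left(d,G \right)} = \left(-4 + \left(1 G + d\right)\right)^{2} = \left(-4 + \left(G + d\right)\right)^{2} = \left(-4 + G + d\right)^{2}$)
$D{\left(-8,y \right)} \left(-48\right) = \left(-4 + 3 - 8\right)^{2} \left(-48\right) = \left(-9\right)^{2} \left(-48\right) = 81 \left(-48\right) = -3888$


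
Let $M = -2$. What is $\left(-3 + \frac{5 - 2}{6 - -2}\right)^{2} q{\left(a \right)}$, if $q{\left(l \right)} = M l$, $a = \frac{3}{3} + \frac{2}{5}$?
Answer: $- \frac{3087}{160} \approx -19.294$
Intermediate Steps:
$a = \frac{7}{5}$ ($a = 3 \cdot \frac{1}{3} + 2 \cdot \frac{1}{5} = 1 + \frac{2}{5} = \frac{7}{5} \approx 1.4$)
$q{\left(l \right)} = - 2 l$
$\left(-3 + \frac{5 - 2}{6 - -2}\right)^{2} q{\left(a \right)} = \left(-3 + \frac{5 - 2}{6 - -2}\right)^{2} \left(\left(-2\right) \frac{7}{5}\right) = \left(-3 + \frac{3}{6 + 2}\right)^{2} \left(- \frac{14}{5}\right) = \left(-3 + \frac{3}{8}\right)^{2} \left(- \frac{14}{5}\right) = \left(- \frac{21}{8}\right)^{2} \left(- \frac{14}{5}\right) = \frac{441}{64} \left(- \frac{14}{5}\right) = - \frac{3087}{160}$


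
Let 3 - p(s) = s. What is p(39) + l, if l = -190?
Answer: -226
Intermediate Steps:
p(s) = 3 - s
p(39) + l = (3 - 1*39) - 190 = (3 - 39) - 190 = -36 - 190 = -226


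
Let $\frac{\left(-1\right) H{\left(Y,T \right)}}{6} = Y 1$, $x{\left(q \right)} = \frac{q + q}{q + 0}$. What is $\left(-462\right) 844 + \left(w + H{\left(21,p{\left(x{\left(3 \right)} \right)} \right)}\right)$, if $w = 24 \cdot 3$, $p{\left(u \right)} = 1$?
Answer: $-389982$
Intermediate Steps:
$x{\left(q \right)} = 2$ ($x{\left(q \right)} = \frac{2 q}{q} = 2$)
$H{\left(Y,T \right)} = - 6 Y$ ($H{\left(Y,T \right)} = - 6 Y 1 = - 6 Y$)
$w = 72$
$\left(-462\right) 844 + \left(w + H{\left(21,p{\left(x{\left(3 \right)} \right)} \right)}\right) = \left(-462\right) 844 + \left(72 - 126\right) = -389928 + \left(72 - 126\right) = -389928 - 54 = -389982$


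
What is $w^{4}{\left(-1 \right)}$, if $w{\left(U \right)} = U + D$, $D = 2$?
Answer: $1$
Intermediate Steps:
$w{\left(U \right)} = 2 + U$ ($w{\left(U \right)} = U + 2 = 2 + U$)
$w^{4}{\left(-1 \right)} = \left(2 - 1\right)^{4} = 1^{4} = 1$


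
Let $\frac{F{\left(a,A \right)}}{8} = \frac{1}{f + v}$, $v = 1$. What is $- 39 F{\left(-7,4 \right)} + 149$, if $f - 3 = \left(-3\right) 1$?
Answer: $-163$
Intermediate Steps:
$f = 0$ ($f = 3 - 3 = 0$)
$F{\left(a,A \right)} = 8$ ($F{\left(a,A \right)} = \frac{8}{0 + 1} = \frac{8}{1} = 8 \cdot 1 = 8$)
$- 39 F{\left(-7,4 \right)} + 149 = \left(-39\right) 8 + 149 = -312 + 149 = -163$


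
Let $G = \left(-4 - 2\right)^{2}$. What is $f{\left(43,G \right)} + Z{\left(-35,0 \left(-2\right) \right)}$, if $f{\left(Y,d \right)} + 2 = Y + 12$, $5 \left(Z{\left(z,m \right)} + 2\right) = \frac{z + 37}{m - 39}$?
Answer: $\frac{9943}{195} \approx 50.99$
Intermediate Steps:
$Z{\left(z,m \right)} = -2 + \frac{37 + z}{5 \left(-39 + m\right)}$ ($Z{\left(z,m \right)} = -2 + \frac{\left(z + 37\right) \frac{1}{m - 39}}{5} = -2 + \frac{\left(37 + z\right) \frac{1}{-39 + m}}{5} = -2 + \frac{\frac{1}{-39 + m} \left(37 + z\right)}{5} = -2 + \frac{37 + z}{5 \left(-39 + m\right)}$)
$G = 36$ ($G = \left(-4 - 2\right)^{2} = \left(-6\right)^{2} = 36$)
$f{\left(Y,d \right)} = 10 + Y$ ($f{\left(Y,d \right)} = -2 + \left(Y + 12\right) = -2 + \left(12 + Y\right) = 10 + Y$)
$f{\left(43,G \right)} + Z{\left(-35,0 \left(-2\right) \right)} = \left(10 + 43\right) + \frac{427 - 35 - 10 \cdot 0 \left(-2\right)}{5 \left(-39 + 0 \left(-2\right)\right)} = 53 + \frac{427 - 35 - 0}{5 \left(-39 + 0\right)} = 53 + \frac{427 - 35 + 0}{5 \left(-39\right)} = 53 + \frac{1}{5} \left(- \frac{1}{39}\right) 392 = 53 - \frac{392}{195} = \frac{9943}{195}$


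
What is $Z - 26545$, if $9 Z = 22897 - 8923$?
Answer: $- \frac{74977}{3} \approx -24992.0$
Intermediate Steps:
$Z = \frac{4658}{3}$ ($Z = \frac{22897 - 8923}{9} = \frac{1}{9} \cdot 13974 = \frac{4658}{3} \approx 1552.7$)
$Z - 26545 = \frac{4658}{3} - 26545 = - \frac{74977}{3}$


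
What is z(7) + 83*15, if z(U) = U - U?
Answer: 1245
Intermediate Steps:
z(U) = 0
z(7) + 83*15 = 0 + 83*15 = 0 + 1245 = 1245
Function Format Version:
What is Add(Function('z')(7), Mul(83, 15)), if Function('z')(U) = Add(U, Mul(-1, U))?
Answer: 1245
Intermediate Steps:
Function('z')(U) = 0
Add(Function('z')(7), Mul(83, 15)) = Add(0, Mul(83, 15)) = Add(0, 1245) = 1245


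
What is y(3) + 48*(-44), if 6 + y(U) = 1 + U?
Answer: -2114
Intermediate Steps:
y(U) = -5 + U (y(U) = -6 + (1 + U) = -5 + U)
y(3) + 48*(-44) = (-5 + 3) + 48*(-44) = -2 - 2112 = -2114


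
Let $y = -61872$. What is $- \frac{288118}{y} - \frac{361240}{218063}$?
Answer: $\frac{20238617077}{6745996968} \approx 3.0001$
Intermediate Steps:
$- \frac{288118}{y} - \frac{361240}{218063} = - \frac{288118}{-61872} - \frac{361240}{218063} = \left(-288118\right) \left(- \frac{1}{61872}\right) - \frac{361240}{218063} = \frac{144059}{30936} - \frac{361240}{218063} = \frac{20238617077}{6745996968}$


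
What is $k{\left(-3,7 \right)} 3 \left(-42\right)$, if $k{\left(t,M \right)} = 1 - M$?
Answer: $756$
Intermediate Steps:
$k{\left(-3,7 \right)} 3 \left(-42\right) = \left(1 - 7\right) 3 \left(-42\right) = \left(-6\right) 3 \left(-42\right) = \left(-18\right) \left(-42\right) = 756$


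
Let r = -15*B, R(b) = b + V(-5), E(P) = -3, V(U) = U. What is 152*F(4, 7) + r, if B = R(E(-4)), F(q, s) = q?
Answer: 728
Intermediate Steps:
R(b) = -5 + b (R(b) = b - 5 = -5 + b)
B = -8 (B = -5 - 3 = -8)
r = 120 (r = -15*(-8) = 120)
152*F(4, 7) + r = 152*4 + 120 = 608 + 120 = 728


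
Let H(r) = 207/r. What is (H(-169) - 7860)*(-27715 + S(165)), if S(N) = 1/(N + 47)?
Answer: 7805982853713/35828 ≈ 2.1787e+8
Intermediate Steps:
S(N) = 1/(47 + N)
(H(-169) - 7860)*(-27715 + S(165)) = (207/(-169) - 7860)*(-27715 + 1/(47 + 165)) = (207*(-1/169) - 7860)*(-27715 + 1/212) = (-207/169 - 7860)*(-27715 + 1/212) = -1328547/169*(-5875579/212) = 7805982853713/35828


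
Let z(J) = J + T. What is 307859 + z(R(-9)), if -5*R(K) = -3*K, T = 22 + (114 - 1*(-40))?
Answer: 1540148/5 ≈ 3.0803e+5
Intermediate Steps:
T = 176 (T = 22 + (114 + 40) = 22 + 154 = 176)
R(K) = 3*K/5 (R(K) = -(-3)*K/5 = 3*K/5)
z(J) = 176 + J (z(J) = J + 176 = 176 + J)
307859 + z(R(-9)) = 307859 + (176 + (⅗)*(-9)) = 307859 + (176 - 27/5) = 307859 + 853/5 = 1540148/5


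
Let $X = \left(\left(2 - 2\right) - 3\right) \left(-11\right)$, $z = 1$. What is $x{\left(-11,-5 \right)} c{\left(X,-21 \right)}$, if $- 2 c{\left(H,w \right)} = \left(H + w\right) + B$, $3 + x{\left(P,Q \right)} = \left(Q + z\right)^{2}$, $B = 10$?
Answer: $-143$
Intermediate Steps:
$x{\left(P,Q \right)} = -3 + \left(1 + Q\right)^{2}$ ($x{\left(P,Q \right)} = -3 + \left(Q + 1\right)^{2} = -3 + \left(1 + Q\right)^{2}$)
$X = 33$ ($X = \left(0 - 3\right) \left(-11\right) = \left(-3\right) \left(-11\right) = 33$)
$c{\left(H,w \right)} = -5 - \frac{H}{2} - \frac{w}{2}$ ($c{\left(H,w \right)} = - \frac{\left(H + w\right) + 10}{2} = - \frac{10 + H + w}{2} = -5 - \frac{H}{2} - \frac{w}{2}$)
$x{\left(-11,-5 \right)} c{\left(X,-21 \right)} = \left(-3 + \left(1 - 5\right)^{2}\right) \left(-5 - \frac{33}{2} - - \frac{21}{2}\right) = \left(-3 + \left(-4\right)^{2}\right) \left(-5 - \frac{33}{2} + \frac{21}{2}\right) = \left(-3 + 16\right) \left(-11\right) = 13 \left(-11\right) = -143$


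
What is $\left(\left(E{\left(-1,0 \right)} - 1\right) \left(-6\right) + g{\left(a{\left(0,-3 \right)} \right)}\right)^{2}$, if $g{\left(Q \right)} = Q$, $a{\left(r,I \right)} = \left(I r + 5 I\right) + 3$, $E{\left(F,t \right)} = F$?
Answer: $0$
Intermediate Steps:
$a{\left(r,I \right)} = 3 + 5 I + I r$ ($a{\left(r,I \right)} = \left(5 I + I r\right) + 3 = 3 + 5 I + I r$)
$\left(\left(E{\left(-1,0 \right)} - 1\right) \left(-6\right) + g{\left(a{\left(0,-3 \right)} \right)}\right)^{2} = \left(\left(-1 - 1\right) \left(-6\right) + \left(3 + 5 \left(-3\right) - 0\right)\right)^{2} = \left(\left(-2\right) \left(-6\right) + \left(3 - 15 + 0\right)\right)^{2} = \left(12 - 12\right)^{2} = 0^{2} = 0$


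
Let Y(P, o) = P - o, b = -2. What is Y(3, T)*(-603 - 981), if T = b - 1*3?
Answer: -12672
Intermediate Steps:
T = -5 (T = -2 - 1*3 = -2 - 3 = -5)
Y(3, T)*(-603 - 981) = (3 - 1*(-5))*(-603 - 981) = (3 + 5)*(-1584) = 8*(-1584) = -12672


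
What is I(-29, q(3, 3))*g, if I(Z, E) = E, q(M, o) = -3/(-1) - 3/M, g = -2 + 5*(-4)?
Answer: -44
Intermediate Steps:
g = -22 (g = -2 - 20 = -22)
q(M, o) = 3 - 3/M (q(M, o) = -3*(-1) - 3/M = 3 - 3/M)
I(-29, q(3, 3))*g = (3 - 3/3)*(-22) = (3 - 3*1/3)*(-22) = (3 - 1)*(-22) = 2*(-22) = -44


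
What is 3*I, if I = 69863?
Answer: 209589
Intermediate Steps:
3*I = 3*69863 = 209589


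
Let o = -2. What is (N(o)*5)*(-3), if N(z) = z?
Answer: 30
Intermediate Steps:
(N(o)*5)*(-3) = -2*5*(-3) = -10*(-3) = 30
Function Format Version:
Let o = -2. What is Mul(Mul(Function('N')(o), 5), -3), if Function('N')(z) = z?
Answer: 30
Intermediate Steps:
Mul(Mul(Function('N')(o), 5), -3) = Mul(Mul(-2, 5), -3) = Mul(-10, -3) = 30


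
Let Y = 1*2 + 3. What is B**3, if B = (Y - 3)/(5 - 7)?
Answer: -1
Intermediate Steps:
Y = 5 (Y = 2 + 3 = 5)
B = -1 (B = (5 - 3)/(5 - 7) = 2/(-2) = 2*(-1/2) = -1)
B**3 = (-1)**3 = -1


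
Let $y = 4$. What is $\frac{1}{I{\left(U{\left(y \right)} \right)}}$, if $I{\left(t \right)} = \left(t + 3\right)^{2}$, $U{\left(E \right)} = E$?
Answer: $\frac{1}{49} \approx 0.020408$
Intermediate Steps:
$I{\left(t \right)} = \left(3 + t\right)^{2}$
$\frac{1}{I{\left(U{\left(y \right)} \right)}} = \frac{1}{\left(3 + 4\right)^{2}} = \frac{1}{7^{2}} = \frac{1}{49}$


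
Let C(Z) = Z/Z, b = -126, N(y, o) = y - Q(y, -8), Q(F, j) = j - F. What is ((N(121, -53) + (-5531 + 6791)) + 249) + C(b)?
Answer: 1760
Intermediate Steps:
N(y, o) = 8 + 2*y (N(y, o) = y - (-8 - y) = y + (8 + y) = 8 + 2*y)
C(Z) = 1
((N(121, -53) + (-5531 + 6791)) + 249) + C(b) = (((8 + 2*121) + (-5531 + 6791)) + 249) + 1 = (((8 + 242) + 1260) + 249) + 1 = ((250 + 1260) + 249) + 1 = (1510 + 249) + 1 = 1759 + 1 = 1760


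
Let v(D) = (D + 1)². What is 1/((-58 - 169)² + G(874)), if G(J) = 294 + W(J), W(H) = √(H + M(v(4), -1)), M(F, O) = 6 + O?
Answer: 51823/2685622450 - √879/2685622450 ≈ 1.9285e-5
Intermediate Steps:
v(D) = (1 + D)²
W(H) = √(5 + H) (W(H) = √(H + (6 - 1)) = √(H + 5) = √(5 + H))
G(J) = 294 + √(5 + J)
1/((-58 - 169)² + G(874)) = 1/((-58 - 169)² + (294 + √(5 + 874))) = 1/((-227)² + (294 + √879)) = 1/(51529 + (294 + √879)) = 1/(51823 + √879)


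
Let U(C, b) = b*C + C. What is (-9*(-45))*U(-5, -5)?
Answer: 8100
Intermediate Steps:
U(C, b) = C + C*b (U(C, b) = C*b + C = C + C*b)
(-9*(-45))*U(-5, -5) = (-9*(-45))*(-5*(1 - 5)) = 405*(-5*(-4)) = 405*20 = 8100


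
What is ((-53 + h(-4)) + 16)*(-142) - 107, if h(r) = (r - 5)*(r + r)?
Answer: -5077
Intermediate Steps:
h(r) = 2*r*(-5 + r) (h(r) = (-5 + r)*(2*r) = 2*r*(-5 + r))
((-53 + h(-4)) + 16)*(-142) - 107 = ((-53 + 2*(-4)*(-5 - 4)) + 16)*(-142) - 107 = ((-53 + 2*(-4)*(-9)) + 16)*(-142) - 107 = ((-53 + 72) + 16)*(-142) - 107 = (19 + 16)*(-142) - 107 = 35*(-142) - 107 = -4970 - 107 = -5077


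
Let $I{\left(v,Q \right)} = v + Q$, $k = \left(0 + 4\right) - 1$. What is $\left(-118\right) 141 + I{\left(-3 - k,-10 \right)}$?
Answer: $-16654$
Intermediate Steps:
$k = 3$ ($k = 4 - 1 = 3$)
$I{\left(v,Q \right)} = Q + v$
$\left(-118\right) 141 + I{\left(-3 - k,-10 \right)} = \left(-118\right) 141 - 16 = -16638 - 16 = -16654$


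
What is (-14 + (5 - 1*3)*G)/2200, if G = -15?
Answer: -1/50 ≈ -0.020000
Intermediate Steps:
(-14 + (5 - 1*3)*G)/2200 = (-14 + (5 - 1*3)*(-15))/2200 = (-14 + (5 - 3)*(-15))*(1/2200) = (-14 + 2*(-15))*(1/2200) = (-14 - 30)*(1/2200) = -44*1/2200 = -1/50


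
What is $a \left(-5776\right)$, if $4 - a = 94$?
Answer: $519840$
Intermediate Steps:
$a = -90$ ($a = 4 - 94 = -90$)
$a \left(-5776\right) = \left(-90\right) \left(-5776\right) = 519840$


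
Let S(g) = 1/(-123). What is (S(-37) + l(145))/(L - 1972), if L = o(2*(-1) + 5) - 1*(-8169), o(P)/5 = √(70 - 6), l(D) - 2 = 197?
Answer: 24476/767151 ≈ 0.031905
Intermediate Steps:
l(D) = 199 (l(D) = 2 + 197 = 199)
o(P) = 40 (o(P) = 5*√(70 - 6) = 5*√64 = 5*8 = 40)
S(g) = -1/123
L = 8209 (L = 40 - 1*(-8169) = 40 + 8169 = 8209)
(S(-37) + l(145))/(L - 1972) = (-1/123 + 199)/(8209 - 1972) = (24476/123)/6237 = (24476/123)*(1/6237) = 24476/767151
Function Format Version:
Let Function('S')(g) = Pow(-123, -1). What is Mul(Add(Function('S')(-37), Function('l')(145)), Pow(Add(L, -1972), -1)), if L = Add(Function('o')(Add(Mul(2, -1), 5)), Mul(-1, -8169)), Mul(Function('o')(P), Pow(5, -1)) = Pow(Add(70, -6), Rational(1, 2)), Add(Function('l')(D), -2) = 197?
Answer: Rational(24476, 767151) ≈ 0.031905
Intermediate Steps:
Function('l')(D) = 199 (Function('l')(D) = Add(2, 197) = 199)
Function('o')(P) = 40 (Function('o')(P) = Mul(5, Pow(Add(70, -6), Rational(1, 2))) = Mul(5, Pow(64, Rational(1, 2))) = Mul(5, 8) = 40)
Function('S')(g) = Rational(-1, 123)
L = 8209 (L = Add(40, Mul(-1, -8169)) = Add(40, 8169) = 8209)
Mul(Add(Function('S')(-37), Function('l')(145)), Pow(Add(L, -1972), -1)) = Mul(Add(Rational(-1, 123), 199), Pow(Add(8209, -1972), -1)) = Mul(Rational(24476, 123), Pow(6237, -1)) = Mul(Rational(24476, 123), Rational(1, 6237)) = Rational(24476, 767151)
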